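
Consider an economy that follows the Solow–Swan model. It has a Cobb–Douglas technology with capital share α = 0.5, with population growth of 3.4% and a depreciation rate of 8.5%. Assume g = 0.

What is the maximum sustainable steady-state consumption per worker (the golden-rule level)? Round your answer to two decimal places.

At the golden rule, f'(k) = n + δ, so α·k^(α−1) = n + δ and k_gold = (α/(n + δ))^(1/(1−α)).
k_gold = (0.5/0.119)^(1/0.5) = 4.2017^2 ≈ 17.6543
c_gold = f(k_gold) − (n + δ)·k_gold = 4.2017 − 0.119×17.6543 ≈ 2.1008

c_gold ≈ 2.10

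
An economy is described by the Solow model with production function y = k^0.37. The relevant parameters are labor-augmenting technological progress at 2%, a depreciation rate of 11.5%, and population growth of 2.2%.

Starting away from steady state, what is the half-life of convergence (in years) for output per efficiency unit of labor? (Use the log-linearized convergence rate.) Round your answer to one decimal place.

Near the steady state the convergence rate is λ = (1 − α)(n + g + δ).
λ = (1 − 0.37) × 0.157 = 0.63 × 0.157 = 0.09891
Half-life = ln 2 / λ = 0.6931 / 0.09891 ≈ 7.01 years

t_½ ≈ 7.0 years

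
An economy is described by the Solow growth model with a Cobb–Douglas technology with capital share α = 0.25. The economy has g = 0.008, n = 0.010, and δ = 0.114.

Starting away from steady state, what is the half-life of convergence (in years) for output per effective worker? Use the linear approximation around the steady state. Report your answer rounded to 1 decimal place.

half-life ≈ 7.0 years

Near the steady state the convergence rate is λ = (1 − α)(n + g + δ).
λ = (1 − 0.25) × 0.132 = 0.75 × 0.132 = 0.0990
Half-life = ln 2 / λ = 0.6931 / 0.0990 ≈ 7.00 years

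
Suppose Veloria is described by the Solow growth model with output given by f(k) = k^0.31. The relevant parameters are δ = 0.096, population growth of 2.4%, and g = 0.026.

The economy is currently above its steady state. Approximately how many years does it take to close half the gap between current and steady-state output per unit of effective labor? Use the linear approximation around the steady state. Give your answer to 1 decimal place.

half-life ≈ 6.9 years

Near the steady state the convergence rate is λ = (1 − α)(n + g + δ).
λ = (1 − 0.31) × 0.146 = 0.69 × 0.146 = 0.10074
Half-life = ln 2 / λ = 0.6931 / 0.10074 ≈ 6.88 years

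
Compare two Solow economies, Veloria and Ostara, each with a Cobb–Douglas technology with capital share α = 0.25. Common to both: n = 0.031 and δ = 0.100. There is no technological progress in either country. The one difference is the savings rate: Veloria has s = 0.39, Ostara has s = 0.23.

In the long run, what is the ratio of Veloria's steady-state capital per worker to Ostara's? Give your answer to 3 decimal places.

Steady-state k* = [s/(n + δ)]^(1/(1−α)), so the ratio is [ (s_V/(n + δ)_V) / (s_O/(n + δ)_O) ]^1.3333.
s_V/(n + δ)_V = 0.39/0.131 = 2.9771; s_O/(n + δ)_O = 0.23/0.131 = 1.7557.
Ratio = (2.9771/1.7557)^1.3333 = 1.6957^1.3333 ≈ 2.0220

k*_V / k*_O ≈ 2.022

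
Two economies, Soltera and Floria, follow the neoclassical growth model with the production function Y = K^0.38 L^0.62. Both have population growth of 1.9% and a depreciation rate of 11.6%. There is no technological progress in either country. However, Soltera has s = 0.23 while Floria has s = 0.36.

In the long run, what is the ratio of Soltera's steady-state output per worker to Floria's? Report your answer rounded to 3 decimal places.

ratio ≈ 0.760

Steady-state y* = [s/(n + δ)]^(α/(1−α)), so the ratio is [ (s_S/(n + δ)_S) / (s_F/(n + δ)_F) ]^0.6129.
s_S/(n + δ)_S = 0.23/0.135 = 1.7037; s_F/(n + δ)_F = 0.36/0.135 = 2.6667.
Ratio = (1.7037/2.6667)^0.6129 = 0.6389^0.6129 ≈ 0.7599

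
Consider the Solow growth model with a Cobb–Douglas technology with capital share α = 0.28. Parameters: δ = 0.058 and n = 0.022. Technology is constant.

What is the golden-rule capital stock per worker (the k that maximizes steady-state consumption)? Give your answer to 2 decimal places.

The golden rule sets f'(k) = n + δ, i.e. α·k^(α−1) = n + δ.
So k^(1−α) = α / (n + δ) = 0.28 / 0.080 = 3.5000.
k_gold = 3.5000^(1/0.72) ≈ 5.6971

k_gold ≈ 5.70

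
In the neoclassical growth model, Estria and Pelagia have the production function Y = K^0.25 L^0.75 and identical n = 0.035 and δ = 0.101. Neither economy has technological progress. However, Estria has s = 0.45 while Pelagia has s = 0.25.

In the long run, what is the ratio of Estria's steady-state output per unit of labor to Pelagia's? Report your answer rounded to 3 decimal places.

ratio ≈ 1.216

Steady-state y* = [s/(n + δ)]^(α/(1−α)), so the ratio is [ (s_E/(n + δ)_E) / (s_P/(n + δ)_P) ]^0.3333.
s_E/(n + δ)_E = 0.45/0.136 = 3.3088; s_P/(n + δ)_P = 0.25/0.136 = 1.8382.
Ratio = (3.3088/1.8382)^0.3333 = 1.8000^0.3333 ≈ 1.2164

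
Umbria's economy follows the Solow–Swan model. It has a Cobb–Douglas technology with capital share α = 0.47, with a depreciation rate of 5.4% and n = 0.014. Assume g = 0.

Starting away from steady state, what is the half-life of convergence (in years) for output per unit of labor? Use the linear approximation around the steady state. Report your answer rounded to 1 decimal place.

t_½ ≈ 19.2 years

Near the steady state the convergence rate is λ = (1 − α)(n + δ).
λ = (1 − 0.47) × 0.068 = 0.53 × 0.068 = 0.03604
Half-life = ln 2 / λ = 0.6931 / 0.03604 ≈ 19.23 years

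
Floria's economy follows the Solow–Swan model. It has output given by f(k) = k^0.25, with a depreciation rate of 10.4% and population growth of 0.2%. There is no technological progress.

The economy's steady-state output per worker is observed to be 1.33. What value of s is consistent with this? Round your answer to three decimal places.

At the steady state, Δk = 0, so s·k^α = (n + δ)·k.
Since y* = [s/(n + δ)]^(α/(1−α)), we have s/(n + δ) = (y*)^((1−α)/α) = 1.33^3 = 2.3526.
Therefore s = 2.3526 × (n + δ) = 2.3526 × 0.106 = 0.2494.

s ≈ 0.249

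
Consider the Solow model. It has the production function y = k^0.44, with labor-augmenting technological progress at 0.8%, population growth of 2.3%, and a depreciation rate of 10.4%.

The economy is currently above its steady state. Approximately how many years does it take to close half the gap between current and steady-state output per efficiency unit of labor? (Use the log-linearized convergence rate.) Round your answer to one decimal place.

t_½ ≈ 9.2 years

Near the steady state the convergence rate is λ = (1 − α)(n + g + δ).
λ = (1 − 0.44) × 0.135 = 0.56 × 0.135 = 0.0756
Half-life = ln 2 / λ = 0.6931 / 0.0756 ≈ 9.17 years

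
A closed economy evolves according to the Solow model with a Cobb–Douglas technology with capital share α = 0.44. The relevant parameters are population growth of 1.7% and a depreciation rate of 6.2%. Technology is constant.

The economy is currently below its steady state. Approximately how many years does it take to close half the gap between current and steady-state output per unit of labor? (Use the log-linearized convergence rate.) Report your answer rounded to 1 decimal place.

half-life ≈ 15.7 years

Near the steady state the convergence rate is λ = (1 − α)(n + δ).
λ = (1 − 0.44) × 0.079 = 0.56 × 0.079 = 0.04424
Half-life = ln 2 / λ = 0.6931 / 0.04424 ≈ 15.67 years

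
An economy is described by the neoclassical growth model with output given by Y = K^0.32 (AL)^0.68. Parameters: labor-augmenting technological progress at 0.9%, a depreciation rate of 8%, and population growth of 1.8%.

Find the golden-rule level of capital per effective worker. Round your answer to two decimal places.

The golden rule sets f'(k) = n + g + δ, i.e. α·k^(α−1) = n + g + δ.
So k^(1−α) = α / (n + g + δ) = 0.32 / 0.107 = 2.9907.
k_gold = 2.9907^(1/0.68) ≈ 5.0080

k_gold ≈ 5.01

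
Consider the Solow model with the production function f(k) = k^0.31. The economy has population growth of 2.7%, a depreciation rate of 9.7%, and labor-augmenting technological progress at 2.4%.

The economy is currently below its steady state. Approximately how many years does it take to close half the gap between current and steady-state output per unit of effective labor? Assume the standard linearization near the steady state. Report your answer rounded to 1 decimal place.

Near the steady state the convergence rate is λ = (1 − α)(n + g + δ).
λ = (1 − 0.31) × 0.148 = 0.69 × 0.148 = 0.10212
Half-life = ln 2 / λ = 0.6931 / 0.10212 ≈ 6.79 years

about 6.8 years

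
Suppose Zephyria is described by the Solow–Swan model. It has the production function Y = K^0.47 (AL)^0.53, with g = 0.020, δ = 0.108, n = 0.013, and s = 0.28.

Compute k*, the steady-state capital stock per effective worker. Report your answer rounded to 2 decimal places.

At the steady state, Δk = 0, so s·k^α = (n + g + δ)·k.
Dividing both sides by k: k^(1−α) = s / (n + g + δ).
k^0.53 = 0.28 / (0.013 + 0.020 + 0.108) = 0.28 / 0.141 = 1.9858
k* = 1.9858^(1/0.53) ≈ 3.6487

k* ≈ 3.65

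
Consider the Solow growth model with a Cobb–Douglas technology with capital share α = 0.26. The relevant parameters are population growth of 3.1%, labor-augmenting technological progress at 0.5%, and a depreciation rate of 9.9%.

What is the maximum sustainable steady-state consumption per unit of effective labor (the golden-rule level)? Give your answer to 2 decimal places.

c_gold ≈ 0.93

At the golden rule, f'(k) = n + g + δ, so α·k^(α−1) = n + g + δ and k_gold = (α/(n + g + δ))^(1/(1−α)).
k_gold = (0.26/0.135)^(1/0.74) = 1.9259^1.3514 ≈ 2.4247
c_gold = f(k_gold) − (n + g + δ)·k_gold = 1.2590 − 0.135×2.4247 ≈ 0.9317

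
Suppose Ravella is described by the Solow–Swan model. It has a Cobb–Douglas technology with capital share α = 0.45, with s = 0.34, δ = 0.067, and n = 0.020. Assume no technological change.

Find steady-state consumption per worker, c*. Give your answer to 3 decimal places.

c* = 2.013

At the steady state, Δk = 0, so s·k^α = (n + δ)·k.
Dividing both sides by k: k^(1−α) = s / (n + δ).
k^0.55 = 0.34 / (0.020 + 0.067) = 0.34 / 0.087 = 3.9080
k* = 3.9080^(1/0.55) ≈ 11.9201
y* = (k*)^α = 11.9201^0.45 ≈ 3.0502
c* = (1 − s)·y* = (1 − 0.34) × 3.0502 ≈ 2.0131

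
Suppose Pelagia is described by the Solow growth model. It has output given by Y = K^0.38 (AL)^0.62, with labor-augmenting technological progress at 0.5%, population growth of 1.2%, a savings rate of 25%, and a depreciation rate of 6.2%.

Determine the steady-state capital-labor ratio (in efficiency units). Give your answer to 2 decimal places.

k* ≈ 6.41

In steady state, investment equals break-even investment: s·k^α = (n + g + δ)·k.
Dividing both sides by k: k^(1−α) = s / (n + g + δ).
k^0.62 = 0.25 / (0.012 + 0.005 + 0.062) = 0.25 / 0.079 = 3.1646
k* = 3.1646^(1/0.62) ≈ 6.4116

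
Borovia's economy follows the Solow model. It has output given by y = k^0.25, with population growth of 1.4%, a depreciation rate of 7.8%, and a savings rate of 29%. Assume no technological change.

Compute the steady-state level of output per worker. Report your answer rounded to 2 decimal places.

At the steady state, Δk = 0, so s·k^α = (n + δ)·k.
Rearranging, k^(1−α) = s / (n + δ).
k^0.75 = 0.29 / (0.014 + 0.078) = 0.29 / 0.092 = 3.1522
k* = 3.1522^(1/0.75) ≈ 4.6219
y* = (k*)^α = 4.6219^0.25 ≈ 1.4662

y* ≈ 1.47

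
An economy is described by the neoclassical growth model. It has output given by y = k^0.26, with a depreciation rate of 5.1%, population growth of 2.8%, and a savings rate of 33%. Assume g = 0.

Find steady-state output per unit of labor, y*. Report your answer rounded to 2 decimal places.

y* = 1.65

Steady state requires s·f(k) = (n + δ)·k, i.e. s·k^α = (n + δ)·k.
Dividing both sides by k: k^(1−α) = s / (n + δ).
k^0.74 = 0.33 / (0.028 + 0.051) = 0.33 / 0.079 = 4.1772
k* = 4.1772^(1/0.74) ≈ 6.9029
y* = (k*)^α = 6.9029^0.26 ≈ 1.6525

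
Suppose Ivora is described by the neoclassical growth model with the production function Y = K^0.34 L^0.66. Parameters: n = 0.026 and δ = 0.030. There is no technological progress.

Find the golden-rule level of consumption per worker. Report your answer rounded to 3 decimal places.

At the golden rule, f'(k) = n + δ, so α·k^(α−1) = n + δ and k_gold = (α/(n + δ))^(1/(1−α)).
k_gold = (0.34/0.056)^(1/0.66) = 6.0714^1.5152 ≈ 15.3759
c_gold = f(k_gold) − (n + δ)·k_gold = 2.5324 − 0.056×15.3759 ≈ 1.6713

c_gold ≈ 1.671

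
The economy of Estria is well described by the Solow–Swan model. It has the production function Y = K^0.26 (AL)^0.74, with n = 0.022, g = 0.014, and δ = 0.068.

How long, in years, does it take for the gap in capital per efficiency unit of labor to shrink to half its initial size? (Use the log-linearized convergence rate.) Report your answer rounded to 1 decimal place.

Near the steady state the convergence rate is λ = (1 − α)(n + g + δ).
λ = (1 − 0.26) × 0.104 = 0.74 × 0.104 = 0.07696
Half-life = ln 2 / λ = 0.6931 / 0.07696 ≈ 9.01 years

half-life ≈ 9.0 years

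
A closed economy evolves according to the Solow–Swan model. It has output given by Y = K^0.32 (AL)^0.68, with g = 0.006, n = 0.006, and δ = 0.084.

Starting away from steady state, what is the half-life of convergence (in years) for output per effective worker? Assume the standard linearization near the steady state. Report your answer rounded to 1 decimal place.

Near the steady state the convergence rate is λ = (1 − α)(n + g + δ).
λ = (1 − 0.32) × 0.096 = 0.68 × 0.096 = 0.06528
Half-life = ln 2 / λ = 0.6931 / 0.06528 ≈ 10.62 years

t_½ ≈ 10.6 years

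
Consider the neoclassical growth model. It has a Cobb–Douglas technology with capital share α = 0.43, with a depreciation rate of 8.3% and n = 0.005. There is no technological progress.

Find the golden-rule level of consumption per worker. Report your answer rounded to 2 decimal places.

c_gold ≈ 1.89

At the golden rule, f'(k) = n + δ, so α·k^(α−1) = n + δ and k_gold = (α/(n + δ))^(1/(1−α)).
k_gold = (0.43/0.088)^(1/0.57) = 4.8864^1.7544 ≈ 16.1719
c_gold = f(k_gold) − (n + δ)·k_gold = 3.3095 − 0.088×16.1719 ≈ 1.8864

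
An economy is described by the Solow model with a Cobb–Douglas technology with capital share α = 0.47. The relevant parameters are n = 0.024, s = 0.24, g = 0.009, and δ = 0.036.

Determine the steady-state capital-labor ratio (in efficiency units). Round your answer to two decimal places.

k* ≈ 10.51

In steady state, investment equals break-even investment: s·k^α = (n + g + δ)·k.
Rearranging, k^(1−α) = s / (n + g + δ).
k^0.53 = 0.24 / (0.024 + 0.009 + 0.036) = 0.24 / 0.069 = 3.4783
k* = 3.4783^(1/0.53) ≈ 10.5062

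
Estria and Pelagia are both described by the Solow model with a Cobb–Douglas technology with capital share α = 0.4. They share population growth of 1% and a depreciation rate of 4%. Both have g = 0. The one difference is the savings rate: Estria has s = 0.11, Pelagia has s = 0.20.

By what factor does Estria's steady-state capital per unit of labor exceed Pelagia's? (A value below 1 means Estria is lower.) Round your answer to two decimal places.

Steady-state k* = [s/(n + δ)]^(1/(1−α)), so the ratio is [ (s_E/(n + δ)_E) / (s_P/(n + δ)_P) ]^1.6667.
s_E/(n + δ)_E = 0.11/0.050 = 2.2000; s_P/(n + δ)_P = 0.20/0.050 = 4.0000.
Ratio = (2.2000/4.0000)^1.6667 = 0.5500^1.6667 ≈ 0.3692

ratio ≈ 0.37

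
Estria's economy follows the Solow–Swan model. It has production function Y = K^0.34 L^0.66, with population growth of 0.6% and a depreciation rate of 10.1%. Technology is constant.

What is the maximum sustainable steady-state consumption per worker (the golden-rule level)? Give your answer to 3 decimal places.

c_gold ≈ 1.197

At the golden rule, f'(k) = n + δ, so α·k^(α−1) = n + δ and k_gold = (α/(n + δ))^(1/(1−α)).
k_gold = (0.34/0.107)^(1/0.66) = 3.1776^1.5152 ≈ 5.7648
c_gold = f(k_gold) − (n + δ)·k_gold = 1.8141 − 0.107×5.7648 ≈ 1.1973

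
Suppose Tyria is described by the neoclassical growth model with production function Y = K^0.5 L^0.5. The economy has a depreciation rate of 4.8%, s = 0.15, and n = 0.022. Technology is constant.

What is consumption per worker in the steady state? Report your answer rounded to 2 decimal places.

c* ≈ 1.82

At the steady state, Δk = 0, so s·k^α = (n + δ)·k.
Dividing both sides by k: k^(1−α) = s / (n + δ).
k^0.5 = 0.15 / (0.022 + 0.048) = 0.15 / 0.070 = 2.1429
k* = 2.1429^(1/0.5) ≈ 4.5920
y* = (k*)^α = 4.5920^0.5 ≈ 2.1429
c* = (1 − s)·y* = (1 − 0.15) × 2.1429 ≈ 1.8215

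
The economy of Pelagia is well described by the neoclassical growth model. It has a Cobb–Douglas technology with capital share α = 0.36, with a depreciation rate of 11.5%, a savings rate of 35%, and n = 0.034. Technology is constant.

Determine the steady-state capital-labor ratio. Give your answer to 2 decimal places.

k* = 3.80

Steady state requires s·f(k) = (n + δ)·k, i.e. s·k^α = (n + δ)·k.
Rearranging, k^(1−α) = s / (n + δ).
k^0.64 = 0.35 / (0.034 + 0.115) = 0.35 / 0.149 = 2.3490
k* = 2.3490^(1/0.64) ≈ 3.7976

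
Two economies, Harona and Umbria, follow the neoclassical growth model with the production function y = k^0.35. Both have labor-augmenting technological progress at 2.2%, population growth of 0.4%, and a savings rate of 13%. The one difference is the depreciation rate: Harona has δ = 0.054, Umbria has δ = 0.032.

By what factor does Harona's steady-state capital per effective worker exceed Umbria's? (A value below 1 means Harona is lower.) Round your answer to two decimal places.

Steady-state k* = [s/(n + g + δ)]^(1/(1−α)), so the ratio is [ (s_H/(n + g + δ)_H) / (s_U/(n + g + δ)_U) ]^1.5385.
s_H/(n + g + δ)_H = 0.13/0.080 = 1.6250; s_U/(n + g + δ)_U = 0.13/0.058 = 2.2414.
Ratio = (1.6250/2.2414)^1.5385 = 0.7250^1.5385 ≈ 0.6097

k*_H / k*_U ≈ 0.61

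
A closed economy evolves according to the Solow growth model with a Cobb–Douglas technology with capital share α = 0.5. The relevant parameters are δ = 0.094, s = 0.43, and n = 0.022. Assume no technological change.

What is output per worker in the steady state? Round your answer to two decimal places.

In steady state, investment equals break-even investment: s·k^α = (n + δ)·k.
Rearranging, k^(1−α) = s / (n + δ).
k^0.5 = 0.43 / (0.022 + 0.094) = 0.43 / 0.116 = 3.7069
k* = 3.7069^(1/0.5) ≈ 13.7411
y* = (k*)^α = 13.7411^0.5 ≈ 3.7069

y* ≈ 3.71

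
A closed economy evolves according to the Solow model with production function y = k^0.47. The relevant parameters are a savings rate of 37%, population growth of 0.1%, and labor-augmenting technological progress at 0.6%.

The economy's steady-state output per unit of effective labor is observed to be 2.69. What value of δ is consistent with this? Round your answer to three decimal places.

δ ≈ 0.114

At the steady state, Δk = 0, so s·k^α = (n + g + δ)·k.
Since y* = [s/(n + g + δ)]^(α/(1−α)), we have s/(n + g + δ) = (y*)^((1−α)/α) = 2.69^1.1277 = 3.0523.
Therefore n + g + δ = s / 3.0523 = 0.37 / 3.0523 = 0.1212, so δ = 0.1212 − 0.007 = 0.1142.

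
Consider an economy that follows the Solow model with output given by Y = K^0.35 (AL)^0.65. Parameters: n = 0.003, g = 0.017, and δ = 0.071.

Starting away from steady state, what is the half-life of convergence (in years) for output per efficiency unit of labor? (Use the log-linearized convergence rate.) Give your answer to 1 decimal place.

Near the steady state the convergence rate is λ = (1 − α)(n + g + δ).
λ = (1 − 0.35) × 0.091 = 0.65 × 0.091 = 0.05915
Half-life = ln 2 / λ = 0.6931 / 0.05915 ≈ 11.72 years

t_½ ≈ 11.7 years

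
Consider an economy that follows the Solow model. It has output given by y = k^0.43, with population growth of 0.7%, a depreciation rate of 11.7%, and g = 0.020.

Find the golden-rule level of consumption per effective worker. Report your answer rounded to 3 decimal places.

At the golden rule, f'(k) = n + g + δ, so α·k^(α−1) = n + g + δ and k_gold = (α/(n + g + δ))^(1/(1−α)).
k_gold = (0.43/0.144)^(1/0.57) = 2.9861^1.7544 ≈ 6.8159
c_gold = f(k_gold) − (n + g + δ)·k_gold = 2.2825 − 0.144×6.8159 ≈ 1.3010

c_gold ≈ 1.301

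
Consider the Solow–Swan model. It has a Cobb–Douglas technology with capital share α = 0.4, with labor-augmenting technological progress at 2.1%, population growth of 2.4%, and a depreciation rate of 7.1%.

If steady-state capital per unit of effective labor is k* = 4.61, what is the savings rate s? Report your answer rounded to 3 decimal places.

Steady state requires s·f(k) = (n + g + δ)·k, i.e. s·k^α = (n + g + δ)·k.
So s / (n + g + δ) = (k*)^(1−α) = 4.61^0.6 = 2.5016.
Therefore s = 2.5016 × (n + g + δ) = 2.5016 × 0.116 = 0.2902.

s ≈ 0.290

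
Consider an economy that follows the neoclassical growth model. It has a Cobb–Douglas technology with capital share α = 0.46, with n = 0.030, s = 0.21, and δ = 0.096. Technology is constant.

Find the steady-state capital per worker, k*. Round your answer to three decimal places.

In steady state, investment equals break-even investment: s·k^α = (n + δ)·k.
Dividing both sides by k: k^(1−α) = s / (n + δ).
k^0.54 = 0.21 / (0.030 + 0.096) = 0.21 / 0.126 = 1.6667
k* = 1.6667^(1/0.54) ≈ 2.5754

k* ≈ 2.575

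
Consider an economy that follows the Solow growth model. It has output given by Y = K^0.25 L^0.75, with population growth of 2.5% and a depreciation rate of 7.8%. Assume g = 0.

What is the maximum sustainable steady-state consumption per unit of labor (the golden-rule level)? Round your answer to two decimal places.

At the golden rule, f'(k) = n + δ, so α·k^(α−1) = n + δ and k_gold = (α/(n + δ))^(1/(1−α)).
k_gold = (0.25/0.103)^(1/0.75) = 2.4272^1.3333 ≈ 3.2618
c_gold = f(k_gold) − (n + δ)·k_gold = 1.3439 − 0.103×3.2618 ≈ 1.0079

c_gold ≈ 1.01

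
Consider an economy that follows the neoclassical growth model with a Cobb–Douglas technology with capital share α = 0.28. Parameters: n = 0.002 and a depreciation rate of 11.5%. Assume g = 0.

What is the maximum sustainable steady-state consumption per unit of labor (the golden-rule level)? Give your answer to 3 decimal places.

At the golden rule, f'(k) = n + δ, so α·k^(α−1) = n + δ and k_gold = (α/(n + δ))^(1/(1−α)).
k_gold = (0.28/0.117)^(1/0.72) = 2.3932^1.3889 ≈ 3.3602
c_gold = f(k_gold) − (n + δ)·k_gold = 1.4040 − 0.117×3.3602 ≈ 1.0109

c_gold ≈ 1.011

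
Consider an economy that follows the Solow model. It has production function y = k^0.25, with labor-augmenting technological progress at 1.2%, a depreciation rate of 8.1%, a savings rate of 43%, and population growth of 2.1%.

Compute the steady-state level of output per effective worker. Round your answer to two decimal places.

In steady state, investment equals break-even investment: s·k^α = (n + g + δ)·k.
Dividing both sides by k: k^(1−α) = s / (n + g + δ).
k^0.75 = 0.43 / (0.021 + 0.012 + 0.081) = 0.43 / 0.114 = 3.7719
k* = 3.7719^(1/0.75) ≈ 5.8715
y* = (k*)^α = 5.8715^0.25 ≈ 1.5566

y* ≈ 1.56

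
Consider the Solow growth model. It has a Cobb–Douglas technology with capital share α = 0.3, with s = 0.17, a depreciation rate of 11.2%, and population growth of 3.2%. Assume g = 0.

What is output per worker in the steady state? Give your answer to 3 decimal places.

In steady state, investment equals break-even investment: s·k^α = (n + δ)·k.
Rearranging, k^(1−α) = s / (n + δ).
k^0.7 = 0.17 / (0.032 + 0.112) = 0.17 / 0.144 = 1.1806
k* = 1.1806^(1/0.7) ≈ 1.2677
y* = (k*)^α = 1.2677^0.3 ≈ 1.0738

y* = 1.074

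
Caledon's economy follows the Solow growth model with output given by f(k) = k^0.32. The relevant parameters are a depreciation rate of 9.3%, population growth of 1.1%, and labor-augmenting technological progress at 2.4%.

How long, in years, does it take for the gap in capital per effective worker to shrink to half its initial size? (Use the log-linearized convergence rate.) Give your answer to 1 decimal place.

Near the steady state the convergence rate is λ = (1 − α)(n + g + δ).
λ = (1 − 0.32) × 0.128 = 0.68 × 0.128 = 0.08704
Half-life = ln 2 / λ = 0.6931 / 0.08704 ≈ 7.96 years

about 8.0 years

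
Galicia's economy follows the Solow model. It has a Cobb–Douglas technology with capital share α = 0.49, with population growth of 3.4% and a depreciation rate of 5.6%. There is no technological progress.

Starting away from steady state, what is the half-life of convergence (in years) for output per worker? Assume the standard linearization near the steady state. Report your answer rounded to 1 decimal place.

about 15.1 years

Near the steady state the convergence rate is λ = (1 − α)(n + δ).
λ = (1 − 0.49) × 0.090 = 0.51 × 0.090 = 0.0459
Half-life = ln 2 / λ = 0.6931 / 0.0459 ≈ 15.10 years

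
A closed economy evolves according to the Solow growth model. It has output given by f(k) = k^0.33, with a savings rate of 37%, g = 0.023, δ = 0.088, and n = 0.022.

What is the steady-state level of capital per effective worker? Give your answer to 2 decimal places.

At the steady state, Δk = 0, so s·k^α = (n + g + δ)·k.
Rearranging, k^(1−α) = s / (n + g + δ).
k^0.67 = 0.37 / (0.022 + 0.023 + 0.088) = 0.37 / 0.133 = 2.7820
k* = 2.7820^(1/0.67) ≈ 4.6049

k* = 4.60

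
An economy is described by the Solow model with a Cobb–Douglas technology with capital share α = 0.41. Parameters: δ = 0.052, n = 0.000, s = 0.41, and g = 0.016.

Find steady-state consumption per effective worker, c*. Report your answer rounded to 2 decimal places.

In steady state, investment equals break-even investment: s·k^α = (n + g + δ)·k.
Rearranging, k^(1−α) = s / (n + g + δ).
k^0.59 = 0.41 / (0.000 + 0.016 + 0.052) = 0.41 / 0.068 = 6.0294
k* = 6.0294^(1/0.59) ≈ 21.0135
y* = (k*)^α = 21.0135^0.41 ≈ 3.4852
c* = (1 − s)·y* = (1 − 0.41) × 3.4852 ≈ 2.0563

c* ≈ 2.06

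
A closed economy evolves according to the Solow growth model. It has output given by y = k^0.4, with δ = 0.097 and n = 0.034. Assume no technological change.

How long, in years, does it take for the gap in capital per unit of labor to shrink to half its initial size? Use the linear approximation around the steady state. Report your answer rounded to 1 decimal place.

t_½ ≈ 8.8 years

Near the steady state the convergence rate is λ = (1 − α)(n + δ).
λ = (1 − 0.4) × 0.131 = 0.6 × 0.131 = 0.0786
Half-life = ln 2 / λ = 0.6931 / 0.0786 ≈ 8.82 years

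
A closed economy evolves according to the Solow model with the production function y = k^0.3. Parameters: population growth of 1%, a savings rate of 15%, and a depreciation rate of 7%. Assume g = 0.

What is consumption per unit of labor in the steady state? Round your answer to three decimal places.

c* = 1.113

Steady state requires s·f(k) = (n + δ)·k, i.e. s·k^α = (n + δ)·k.
Dividing both sides by k: k^(1−α) = s / (n + δ).
k^0.7 = 0.15 / (0.010 + 0.070) = 0.15 / 0.080 = 1.8750
k* = 1.8750^(1/0.7) ≈ 2.4547
y* = (k*)^α = 2.4547^0.3 ≈ 1.3092
c* = (1 − s)·y* = (1 − 0.15) × 1.3092 ≈ 1.1128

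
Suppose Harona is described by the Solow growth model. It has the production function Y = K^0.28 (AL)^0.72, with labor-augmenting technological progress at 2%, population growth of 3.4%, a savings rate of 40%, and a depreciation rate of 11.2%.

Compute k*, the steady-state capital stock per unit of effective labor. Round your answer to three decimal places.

k* = 3.392

Steady state requires s·f(k) = (n + g + δ)·k, i.e. s·k^α = (n + g + δ)·k.
Rearranging, k^(1−α) = s / (n + g + δ).
k^0.72 = 0.40 / (0.034 + 0.020 + 0.112) = 0.40 / 0.166 = 2.4096
k* = 2.4096^(1/0.72) ≈ 3.3922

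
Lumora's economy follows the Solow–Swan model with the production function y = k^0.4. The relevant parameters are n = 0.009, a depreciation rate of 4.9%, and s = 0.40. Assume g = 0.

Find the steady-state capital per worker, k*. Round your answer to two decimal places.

At the steady state, Δk = 0, so s·k^α = (n + δ)·k.
Dividing both sides by k: k^(1−α) = s / (n + δ).
k^0.6 = 0.40 / (0.009 + 0.049) = 0.40 / 0.058 = 6.8966
k* = 6.8966^(1/0.6) ≈ 24.9876

k* = 24.99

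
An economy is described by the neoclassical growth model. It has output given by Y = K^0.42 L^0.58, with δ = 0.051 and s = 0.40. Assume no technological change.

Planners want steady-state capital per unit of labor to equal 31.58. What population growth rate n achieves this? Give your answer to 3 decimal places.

n ≈ 0.003

At the steady state, Δk = 0, so s·k^α = (n + δ)·k.
So s / (n + δ) = (k*)^(1−α) = 31.58^0.58 = 7.4073.
Therefore n + δ = s / 7.4073 = 0.40 / 7.4073 = 0.0540, so n = 0.0540 − 0.051 = 0.0030.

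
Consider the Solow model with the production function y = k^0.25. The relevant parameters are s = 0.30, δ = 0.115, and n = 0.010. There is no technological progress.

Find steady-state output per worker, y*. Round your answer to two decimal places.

Steady state requires s·f(k) = (n + δ)·k, i.e. s·k^α = (n + δ)·k.
Dividing both sides by k: k^(1−α) = s / (n + δ).
k^0.75 = 0.30 / (0.010 + 0.115) = 0.30 / 0.125 = 2.4000
k* = 2.4000^(1/0.75) ≈ 3.2133
y* = (k*)^α = 3.2133^0.25 ≈ 1.3389

y* ≈ 1.34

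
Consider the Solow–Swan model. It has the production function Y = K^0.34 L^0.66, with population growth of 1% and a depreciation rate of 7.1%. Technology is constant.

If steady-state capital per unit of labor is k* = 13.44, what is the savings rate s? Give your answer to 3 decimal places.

At the steady state, Δk = 0, so s·k^α = (n + δ)·k.
So s / (n + δ) = (k*)^(1−α) = 13.44^0.66 = 5.5558.
Therefore s = 5.5558 × (n + δ) = 5.5558 × 0.081 = 0.4500.

s ≈ 0.450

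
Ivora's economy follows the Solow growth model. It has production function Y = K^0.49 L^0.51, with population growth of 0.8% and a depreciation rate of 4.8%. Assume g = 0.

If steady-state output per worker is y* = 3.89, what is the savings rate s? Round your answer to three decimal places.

In steady state, investment equals break-even investment: s·k^α = (n + δ)·k.
Since y* = [s/(n + δ)]^(α/(1−α)), we have s/(n + δ) = (y*)^((1−α)/α) = 3.89^1.0408 = 4.1117.
Therefore s = 4.1117 × (n + δ) = 4.1117 × 0.056 = 0.2303.

s ≈ 0.230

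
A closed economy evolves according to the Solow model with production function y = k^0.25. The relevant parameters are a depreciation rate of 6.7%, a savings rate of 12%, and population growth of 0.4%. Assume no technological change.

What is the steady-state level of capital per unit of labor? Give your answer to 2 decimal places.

Steady state requires s·f(k) = (n + δ)·k, i.e. s·k^α = (n + δ)·k.
Dividing both sides by k: k^(1−α) = s / (n + δ).
k^0.75 = 0.12 / (0.004 + 0.067) = 0.12 / 0.071 = 1.6901
k* = 1.6901^(1/0.75) ≈ 2.0132

k* ≈ 2.01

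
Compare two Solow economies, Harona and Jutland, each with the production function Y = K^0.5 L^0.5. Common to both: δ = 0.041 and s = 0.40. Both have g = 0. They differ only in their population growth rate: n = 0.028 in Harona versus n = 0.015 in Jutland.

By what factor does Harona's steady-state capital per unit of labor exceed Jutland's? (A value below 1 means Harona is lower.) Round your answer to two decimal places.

k*_H / k*_J ≈ 0.66

Steady-state k* = [s/(n + δ)]^(1/(1−α)), so the ratio is [ (s_H/(n + δ)_H) / (s_J/(n + δ)_J) ]^2.
s_H/(n + δ)_H = 0.40/0.069 = 5.7971; s_J/(n + δ)_J = 0.40/0.056 = 7.1429.
Ratio = (5.7971/7.1429)^2 = 0.8116^2 ≈ 0.6587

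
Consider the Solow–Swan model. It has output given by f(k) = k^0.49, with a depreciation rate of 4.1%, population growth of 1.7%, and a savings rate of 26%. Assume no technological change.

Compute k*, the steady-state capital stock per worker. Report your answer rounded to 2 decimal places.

k* ≈ 18.95

Steady state requires s·f(k) = (n + δ)·k, i.e. s·k^α = (n + δ)·k.
Rearranging, k^(1−α) = s / (n + δ).
k^0.51 = 0.26 / (0.017 + 0.041) = 0.26 / 0.058 = 4.4828
k* = 4.4828^(1/0.51) ≈ 18.9473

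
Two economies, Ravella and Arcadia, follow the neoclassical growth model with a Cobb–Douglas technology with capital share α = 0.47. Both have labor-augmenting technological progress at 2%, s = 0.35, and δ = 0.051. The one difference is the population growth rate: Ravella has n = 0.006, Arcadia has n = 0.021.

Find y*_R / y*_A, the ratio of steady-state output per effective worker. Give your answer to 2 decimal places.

ratio ≈ 1.17

Steady-state y* = [s/(n + g + δ)]^(α/(1−α)), so the ratio is [ (s_R/(n + g + δ)_R) / (s_A/(n + g + δ)_A) ]^0.8868.
s_R/(n + g + δ)_R = 0.35/0.077 = 4.5455; s_A/(n + g + δ)_A = 0.35/0.092 = 3.8043.
Ratio = (4.5455/3.8043)^0.8868 = 1.1948^0.8868 ≈ 1.1710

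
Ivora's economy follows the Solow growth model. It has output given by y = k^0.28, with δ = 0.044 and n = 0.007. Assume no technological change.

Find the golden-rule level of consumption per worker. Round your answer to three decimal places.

At the golden rule, f'(k) = n + δ, so α·k^(α−1) = n + δ and k_gold = (α/(n + δ))^(1/(1−α)).
k_gold = (0.28/0.051)^(1/0.72) = 5.4902^1.3889 ≈ 10.6467
c_gold = f(k_gold) − (n + δ)·k_gold = 1.9392 − 0.051×10.6467 ≈ 1.3962

c_gold ≈ 1.396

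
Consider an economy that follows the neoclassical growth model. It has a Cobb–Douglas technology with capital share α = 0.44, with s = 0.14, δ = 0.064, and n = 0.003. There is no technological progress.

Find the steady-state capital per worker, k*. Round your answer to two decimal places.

k* = 3.73

In steady state, investment equals break-even investment: s·k^α = (n + δ)·k.
Dividing both sides by k: k^(1−α) = s / (n + δ).
k^0.56 = 0.14 / (0.003 + 0.064) = 0.14 / 0.067 = 2.0896
k* = 2.0896^(1/0.56) ≈ 3.7286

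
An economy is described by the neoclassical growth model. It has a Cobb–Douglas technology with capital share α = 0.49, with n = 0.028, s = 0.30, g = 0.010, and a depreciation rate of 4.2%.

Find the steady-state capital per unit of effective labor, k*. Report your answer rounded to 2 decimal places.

k* = 13.35

Steady state requires s·f(k) = (n + g + δ)·k, i.e. s·k^α = (n + g + δ)·k.
Rearranging, k^(1−α) = s / (n + g + δ).
k^0.51 = 0.30 / (0.028 + 0.010 + 0.042) = 0.30 / 0.080 = 3.7500
k* = 3.7500^(1/0.51) ≈ 13.3522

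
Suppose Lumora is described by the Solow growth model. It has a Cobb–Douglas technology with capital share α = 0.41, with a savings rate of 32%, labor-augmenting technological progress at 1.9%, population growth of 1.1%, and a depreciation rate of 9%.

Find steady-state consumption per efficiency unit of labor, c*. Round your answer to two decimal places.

Steady state requires s·f(k) = (n + g + δ)·k, i.e. s·k^α = (n + g + δ)·k.
Rearranging, k^(1−α) = s / (n + g + δ).
k^0.59 = 0.32 / (0.011 + 0.019 + 0.090) = 0.32 / 0.120 = 2.6667
k* = 2.6667^(1/0.59) ≈ 5.2722
y* = (k*)^α = 5.2722^0.41 ≈ 1.9770
c* = (1 − s)·y* = (1 − 0.32) × 1.9770 ≈ 1.3444

c* ≈ 1.34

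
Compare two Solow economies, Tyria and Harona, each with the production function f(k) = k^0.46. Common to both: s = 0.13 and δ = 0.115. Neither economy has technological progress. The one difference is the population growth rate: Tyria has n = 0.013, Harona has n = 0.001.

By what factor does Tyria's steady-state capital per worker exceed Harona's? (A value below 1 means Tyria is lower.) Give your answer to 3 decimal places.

k*_T / k*_H ≈ 0.833

Steady-state k* = [s/(n + δ)]^(1/(1−α)), so the ratio is [ (s_T/(n + δ)_T) / (s_H/(n + δ)_H) ]^1.8519.
s_T/(n + δ)_T = 0.13/0.128 = 1.0156; s_H/(n + δ)_H = 0.13/0.116 = 1.1207.
Ratio = (1.0156/1.1207)^1.8519 = 0.9062^1.8519 ≈ 0.8333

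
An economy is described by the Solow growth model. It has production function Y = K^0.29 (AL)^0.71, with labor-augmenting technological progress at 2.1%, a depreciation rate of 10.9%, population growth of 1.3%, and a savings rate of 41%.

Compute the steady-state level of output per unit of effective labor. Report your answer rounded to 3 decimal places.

At the steady state, Δk = 0, so s·k^α = (n + g + δ)·k.
Dividing both sides by k: k^(1−α) = s / (n + g + δ).
k^0.71 = 0.41 / (0.013 + 0.021 + 0.109) = 0.41 / 0.143 = 2.8671
k* = 2.8671^(1/0.71) ≈ 4.4084
y* = (k*)^α = 4.4084^0.29 ≈ 1.5376

y* = 1.538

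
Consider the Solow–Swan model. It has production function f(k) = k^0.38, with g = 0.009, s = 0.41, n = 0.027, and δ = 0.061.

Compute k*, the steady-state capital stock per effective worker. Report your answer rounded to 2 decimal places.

k* = 10.23

In steady state, investment equals break-even investment: s·k^α = (n + g + δ)·k.
Rearranging, k^(1−α) = s / (n + g + δ).
k^0.62 = 0.41 / (0.027 + 0.009 + 0.061) = 0.41 / 0.097 = 4.2268
k* = 4.2268^(1/0.62) ≈ 10.2258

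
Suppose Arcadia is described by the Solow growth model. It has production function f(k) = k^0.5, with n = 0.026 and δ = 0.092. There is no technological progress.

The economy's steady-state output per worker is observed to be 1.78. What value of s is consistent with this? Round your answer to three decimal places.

s ≈ 0.210

Steady state requires s·f(k) = (n + δ)·k, i.e. s·k^α = (n + δ)·k.
Since y* = [s/(n + δ)]^(α/(1−α)), we have s/(n + δ) = (y*)^((1−α)/α) = 1.78^1 = 1.7800.
Therefore s = 1.7800 × (n + δ) = 1.7800 × 0.118 = 0.2100.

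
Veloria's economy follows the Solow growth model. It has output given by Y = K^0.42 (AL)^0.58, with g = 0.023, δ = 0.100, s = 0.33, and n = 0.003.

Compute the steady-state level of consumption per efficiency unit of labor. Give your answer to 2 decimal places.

In steady state, investment equals break-even investment: s·k^α = (n + g + δ)·k.
Rearranging, k^(1−α) = s / (n + g + δ).
k^0.58 = 0.33 / (0.003 + 0.023 + 0.100) = 0.33 / 0.126 = 2.6190
k* = 2.6190^(1/0.58) ≈ 5.2592
y* = (k*)^α = 5.2592^0.42 ≈ 2.0081
c* = (1 − s)·y* = (1 − 0.33) × 2.0081 ≈ 1.3454

c* = 1.35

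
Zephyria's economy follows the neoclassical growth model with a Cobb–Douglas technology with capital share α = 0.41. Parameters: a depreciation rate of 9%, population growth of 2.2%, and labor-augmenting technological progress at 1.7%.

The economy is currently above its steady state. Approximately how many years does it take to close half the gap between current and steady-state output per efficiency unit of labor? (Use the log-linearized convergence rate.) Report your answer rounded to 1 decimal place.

Near the steady state the convergence rate is λ = (1 − α)(n + g + δ).
λ = (1 − 0.41) × 0.129 = 0.59 × 0.129 = 0.07611
Half-life = ln 2 / λ = 0.6931 / 0.07611 ≈ 9.11 years

about 9.1 years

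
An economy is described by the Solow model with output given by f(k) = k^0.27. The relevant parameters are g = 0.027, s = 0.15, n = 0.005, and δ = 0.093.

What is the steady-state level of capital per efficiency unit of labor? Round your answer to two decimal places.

Steady state requires s·f(k) = (n + g + δ)·k, i.e. s·k^α = (n + g + δ)·k.
Dividing both sides by k: k^(1−α) = s / (n + g + δ).
k^0.73 = 0.15 / (0.005 + 0.027 + 0.093) = 0.15 / 0.125 = 1.2000
k* = 1.2000^(1/0.73) ≈ 1.2837

k* ≈ 1.28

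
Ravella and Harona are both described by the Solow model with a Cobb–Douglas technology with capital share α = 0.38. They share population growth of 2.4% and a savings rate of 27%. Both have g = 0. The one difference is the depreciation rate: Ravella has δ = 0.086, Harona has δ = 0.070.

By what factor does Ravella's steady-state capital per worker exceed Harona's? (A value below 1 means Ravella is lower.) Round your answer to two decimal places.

ratio ≈ 0.78

Steady-state k* = [s/(n + δ)]^(1/(1−α)), so the ratio is [ (s_R/(n + δ)_R) / (s_H/(n + δ)_H) ]^1.6129.
s_R/(n + δ)_R = 0.27/0.110 = 2.4545; s_H/(n + δ)_H = 0.27/0.094 = 2.8723.
Ratio = (2.4545/2.8723)^1.6129 = 0.8545^1.6129 ≈ 0.7760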